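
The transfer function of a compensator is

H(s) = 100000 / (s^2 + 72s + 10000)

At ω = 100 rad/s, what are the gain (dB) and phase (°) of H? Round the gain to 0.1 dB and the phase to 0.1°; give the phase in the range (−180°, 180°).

At s = jω = j100:
quadratic: (j100)² + 72·j100 + 10000 = 0 + j7200 → |·| ≈ 7200, ∠ ≈ 90.00°
|H| = 100000 / 7200 ≈ 13.889
Gain = 20 log₁₀(13.889) ≈ 22.85 dB
∠H = 0.00° − 90.00° = -90.00°

22.9 dB, -90.0°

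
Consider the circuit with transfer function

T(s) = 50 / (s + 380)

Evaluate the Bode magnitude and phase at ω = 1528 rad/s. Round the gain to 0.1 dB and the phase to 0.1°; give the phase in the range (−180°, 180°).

-30.0 dB, -76.0°

At s = jω = j1528:
pole (s+380): 380 + j1528 → |·| = √(380²+1528²) = √2479184 ≈ 1574.5, ∠ = arctan(1528/380) ≈ 76.03°
|T| = 50 / 1574.5 ≈ 0.031756
Gain = 20 log₁₀(0.031756) ≈ -29.96 dB
∠T = 0.00° − 76.03° = -76.03°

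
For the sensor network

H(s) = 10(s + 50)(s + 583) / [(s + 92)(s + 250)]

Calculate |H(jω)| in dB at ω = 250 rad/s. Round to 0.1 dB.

24.7 dB

At s = jω = j250:
zero (s+50): 50 + j250 → |·| = √(50²+250²) = √65000 ≈ 254.95, ∠ = arctan(250/50) ≈ 78.69°
zero (s+583): 583 + j250 → |·| = √(583²+250²) = √402389 ≈ 634.34, ∠ = arctan(250/583) ≈ 23.21°
pole (s+92): 92 + j250 → |·| = √(92²+250²) = √70964 ≈ 266.39, ∠ = arctan(250/92) ≈ 69.80°
pole (s+250): 250 + j250 → |·| = √(250²+250²) = √125000 ≈ 353.55, ∠ = arctan(250/250) ≈ 45.00°
|H| = 10 · 1.6172e+05 / 94182 ≈ 17.171
Gain = 20 log₁₀(17.171) ≈ 24.70 dB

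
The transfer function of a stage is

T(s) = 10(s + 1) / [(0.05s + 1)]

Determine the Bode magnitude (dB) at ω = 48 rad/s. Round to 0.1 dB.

45.3 dB

At ω = 48 rad/s:
zero (1 + j48·1) = 1 + j48 → |·| ≈ 48.01, ∠ ≈ 88.81°
pole (1 + j48·0.05) = 1 + j2.4 → |·| ≈ 2.6, ∠ ≈ 67.38°
|T| = 10 · 48.01 / (2.6) ≈ 184.65
Gain = 20 log₁₀(184.65) ≈ 45.33 dB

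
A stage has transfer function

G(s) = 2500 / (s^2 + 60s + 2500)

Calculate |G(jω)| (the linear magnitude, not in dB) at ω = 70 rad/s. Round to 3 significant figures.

At s = jω = j70:
quadratic: (j70)² + 60·j70 + 2500 = -2400 + j4200 → |·| ≈ 4837.4, ∠ ≈ 119.74°
|G| = 2500 / 4837.4 ≈ 0.51681

0.517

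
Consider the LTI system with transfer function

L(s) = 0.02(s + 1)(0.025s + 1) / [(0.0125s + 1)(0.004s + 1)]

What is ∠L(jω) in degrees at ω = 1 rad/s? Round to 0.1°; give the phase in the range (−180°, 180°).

45.5°

At ω = 1 rad/s:
zero (1 + j1·1) = 1 + j1 → |·| ≈ 1.4142, ∠ ≈ 45.00°
zero (1 + j1·0.025) = 1 + j0.025 → |·| ≈ 1.0003, ∠ ≈ 1.43°
pole (1 + j1·0.0125) = 1 + j0.0125 → |·| ≈ 1.0001, ∠ ≈ 0.72°
pole (1 + j1·0.004) = 1 + j0.004 → |·| ≈ 1, ∠ ≈ 0.23°
∠L = (45.00° + 1.43°) − (0.72° + 0.23°) = 45.48°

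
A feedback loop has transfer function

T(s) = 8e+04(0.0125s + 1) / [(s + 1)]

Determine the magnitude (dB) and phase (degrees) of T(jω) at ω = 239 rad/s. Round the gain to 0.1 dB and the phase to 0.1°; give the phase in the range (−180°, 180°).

At ω = 239 rad/s:
zero (1 + j239·0.0125) = 1 + j2.9875 → |·| ≈ 3.1504, ∠ ≈ 71.49°
pole (1 + j239·1) = 1 + j239 → |·| ≈ 239, ∠ ≈ 89.76°
|T| = 8e+04 · 3.1504 / (239) ≈ 1054.5
Gain = 20 log₁₀(1054.5) ≈ 60.46 dB
∠T = (71.49°) − (89.76°) = -18.27°

60.5 dB, -18.3°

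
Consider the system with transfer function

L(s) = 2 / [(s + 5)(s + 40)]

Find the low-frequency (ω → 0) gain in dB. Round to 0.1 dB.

-40.0 dB

L(0) = 2 / (5·40) = 0.01
20 log₁₀(0.01) ≈ -40.00 dB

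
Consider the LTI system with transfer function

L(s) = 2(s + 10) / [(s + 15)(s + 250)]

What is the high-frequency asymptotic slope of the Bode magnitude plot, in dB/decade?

Each pole contributes −20 dB/decade at high frequency; each zero contributes +20 dB/decade.
Net: 1 zero(s) − 2 pole(s) → -20 dB/decade.

-20 dB/decade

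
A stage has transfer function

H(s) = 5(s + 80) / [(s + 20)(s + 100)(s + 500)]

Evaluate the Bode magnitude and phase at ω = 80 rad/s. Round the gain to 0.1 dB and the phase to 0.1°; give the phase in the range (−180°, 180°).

-79.5 dB, -78.7°

At s = jω = j80:
zero (s+80): 80 + j80 → |·| = √(80²+80²) = √12800 ≈ 113.14, ∠ = arctan(80/80) ≈ 45.00°
pole (s+20): 20 + j80 → |·| = √(20²+80²) = √6800 ≈ 82.462, ∠ = arctan(80/20) ≈ 75.96°
pole (s+100): 100 + j80 → |·| = √(100²+80²) = √16400 ≈ 128.06, ∠ = arctan(80/100) ≈ 38.66°
pole (s+500): 500 + j80 → |·| = √(500²+80²) = √256400 ≈ 506.36, ∠ = arctan(80/500) ≈ 9.09°
|H| = 5 · 113.14 / 5.3472e+06 ≈ 0.00010579
Gain = 20 log₁₀(0.00010579) ≈ -79.51 dB
∠H = 45.00° − 123.71° = -78.71°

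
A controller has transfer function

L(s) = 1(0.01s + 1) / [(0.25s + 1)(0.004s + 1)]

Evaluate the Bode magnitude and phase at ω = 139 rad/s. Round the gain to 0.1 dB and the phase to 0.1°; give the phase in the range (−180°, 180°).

-27.3 dB, -63.2°

At ω = 139 rad/s:
zero (1 + j139·0.01) = 1 + j1.39 → |·| ≈ 1.7123, ∠ ≈ 54.27°
pole (1 + j139·0.25) = 1 + j34.75 → |·| ≈ 34.764, ∠ ≈ 88.35°
pole (1 + j139·0.004) = 1 + j0.556 → |·| ≈ 1.1442, ∠ ≈ 29.07°
|L| = 1 · 1.7123 / (34.764 · 1.1442) ≈ 0.043048
Gain = 20 log₁₀(0.043048) ≈ -27.32 dB
∠L = (54.27°) − (88.35° + 29.07°) = -63.15°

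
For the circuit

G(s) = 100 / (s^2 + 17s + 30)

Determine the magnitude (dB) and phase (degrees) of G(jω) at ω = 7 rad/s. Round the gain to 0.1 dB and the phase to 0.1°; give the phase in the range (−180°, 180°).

Substitute s = j7:
Numerator: 100 = 100 + j0
Denominator: (j7)^2 + 17(j7) + 30 = -19 + j119
|N| = √(100² + 0²) ≈ 100, ∠N ≈ 0.00°
|D| = √(19² + 119²) ≈ 120.51, ∠D ≈ 99.07°
|G| = 100 / 120.51 ≈ 0.82981
Gain = 20 log₁₀(0.82981) ≈ -1.62 dB
∠G = 0.00° − 99.07° = -99.07°

-1.6 dB, -99.1°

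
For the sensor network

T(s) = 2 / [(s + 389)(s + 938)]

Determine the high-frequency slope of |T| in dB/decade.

-40 dB/decade

Each pole contributes −20 dB/decade at high frequency; each zero contributes +20 dB/decade.
Net: 0 zero(s) − 2 pole(s) → -40 dB/decade.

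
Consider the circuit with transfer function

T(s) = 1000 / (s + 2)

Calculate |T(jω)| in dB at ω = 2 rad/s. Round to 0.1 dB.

51.0 dB

At s = jω = j2:
pole (s+2): 2 + j2 → |·| = √(2²+2²) = √8 ≈ 2.8284, ∠ = arctan(2/2) ≈ 45.00°
|T| = 1000 / 2.8284 ≈ 353.56
Gain = 20 log₁₀(353.56) ≈ 50.97 dB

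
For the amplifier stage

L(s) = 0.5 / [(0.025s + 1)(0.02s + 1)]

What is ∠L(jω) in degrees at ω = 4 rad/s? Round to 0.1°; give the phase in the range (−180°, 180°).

At ω = 4 rad/s:
pole (1 + j4·0.025) = 1 + j0.1 → |·| ≈ 1.005, ∠ ≈ 5.71°
pole (1 + j4·0.02) = 1 + j0.08 → |·| ≈ 1.0032, ∠ ≈ 4.57°
∠L = (0°) − (5.71° + 4.57°) = -10.28°

-10.3°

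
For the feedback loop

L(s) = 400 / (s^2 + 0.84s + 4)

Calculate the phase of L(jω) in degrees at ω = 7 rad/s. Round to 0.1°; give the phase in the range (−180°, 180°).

-172.6°

At s = jω = j7:
quadratic: (j7)² + 0.84·j7 + 4 = -45 + j5.88 → |·| ≈ 45.383, ∠ ≈ 172.56°
∠L = 0.00° − 172.56° = -172.56°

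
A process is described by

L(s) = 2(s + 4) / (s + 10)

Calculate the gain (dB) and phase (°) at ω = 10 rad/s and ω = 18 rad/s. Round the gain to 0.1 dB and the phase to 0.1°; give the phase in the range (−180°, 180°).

At s = jω = j10:
zero (s+4): 4 + j10 → |·| = √(4²+10²) = √116 ≈ 10.77, ∠ = arctan(10/4) ≈ 68.20°
pole (s+10): 10 + j10 → |·| = √(10²+10²) = √200 ≈ 14.142, ∠ = arctan(10/10) ≈ 45.00°
|L| = 2 · 10.77 / 14.142 ≈ 1.5231
Gain = 20 log₁₀(1.5231) ≈ 3.65 dB
∠L = 68.20° − 45.00° = 23.20°

At s = jω = j18:
zero (s+4): 4 + j18 → |·| = √(4²+18²) = √340 ≈ 18.439, ∠ = arctan(18/4) ≈ 77.47°
pole (s+10): 10 + j18 → |·| = √(10²+18²) = √424 ≈ 20.591, ∠ = arctan(18/10) ≈ 60.95°
|L| = 2 · 18.439 / 20.591 ≈ 1.791
Gain = 20 log₁₀(1.791) ≈ 5.06 dB
∠L = 77.47° − 60.95° = 16.52°

ω = 10: 3.7 dB, 23.2°; ω = 18: 5.1 dB, 16.5°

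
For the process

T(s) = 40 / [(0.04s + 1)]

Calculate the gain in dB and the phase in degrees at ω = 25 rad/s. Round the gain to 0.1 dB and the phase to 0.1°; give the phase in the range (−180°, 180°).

29.0 dB, -45.0°

At ω = 25 rad/s:
pole (1 + j25·0.04) = 1 + j1 → |·| ≈ 1.4142, ∠ ≈ 45.00°
|T| = 40 · 1 / (1.4142) ≈ 28.285
Gain = 20 log₁₀(28.285) ≈ 29.03 dB
∠T = (0°) − (45.00°) = -45.00°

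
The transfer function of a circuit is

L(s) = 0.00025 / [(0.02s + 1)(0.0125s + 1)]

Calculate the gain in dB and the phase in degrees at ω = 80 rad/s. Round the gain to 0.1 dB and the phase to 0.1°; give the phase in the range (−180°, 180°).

At ω = 80 rad/s:
pole (1 + j80·0.02) = 1 + j1.6 → |·| ≈ 1.8868, ∠ ≈ 57.99°
pole (1 + j80·0.0125) = 1 + j1 → |·| ≈ 1.4142, ∠ ≈ 45.00°
|L| = 0.00025 · 1 / (1.8868 · 1.4142) ≈ 9.3692e-05
Gain = 20 log₁₀(9.3692e-05) ≈ -80.57 dB
∠L = (0°) − (57.99° + 45.00°) = -102.99°

-80.6 dB, -103.0°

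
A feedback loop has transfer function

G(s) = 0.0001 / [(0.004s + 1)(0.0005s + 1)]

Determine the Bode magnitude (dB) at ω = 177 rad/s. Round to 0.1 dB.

At ω = 177 rad/s:
pole (1 + j177·0.004) = 1 + j0.708 → |·| ≈ 1.2253, ∠ ≈ 35.30°
pole (1 + j177·0.0005) = 1 + j0.0885 → |·| ≈ 1.0039, ∠ ≈ 5.06°
|G| = 0.0001 · 1 / (1.2253 · 1.0039) ≈ 8.1296e-05
Gain = 20 log₁₀(8.1296e-05) ≈ -81.80 dB

-81.8 dB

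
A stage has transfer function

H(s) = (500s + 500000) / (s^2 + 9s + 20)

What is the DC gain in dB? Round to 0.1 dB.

H(0) = 500000 / 20 = 25000
20 log₁₀(25000) ≈ 87.96 dB

88.0 dB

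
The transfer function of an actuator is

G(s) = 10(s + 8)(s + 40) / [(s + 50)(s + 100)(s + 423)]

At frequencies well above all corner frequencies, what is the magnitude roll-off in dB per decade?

Each pole contributes −20 dB/decade at high frequency; each zero contributes +20 dB/decade.
Net: 2 zero(s) − 3 pole(s) → -20 dB/decade.

-20 dB/decade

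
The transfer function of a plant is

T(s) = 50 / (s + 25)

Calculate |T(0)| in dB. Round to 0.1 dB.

6.0 dB

T(0) = 50 / (25) = 2
20 log₁₀(2) ≈ 6.02 dB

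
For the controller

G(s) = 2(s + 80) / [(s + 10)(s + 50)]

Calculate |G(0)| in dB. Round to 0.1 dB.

-9.9 dB

G(0) = 2·80 / (10·50) = 0.32
20 log₁₀(0.32) ≈ -9.90 dB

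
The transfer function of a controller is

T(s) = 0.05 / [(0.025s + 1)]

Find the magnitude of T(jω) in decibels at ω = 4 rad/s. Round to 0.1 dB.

At ω = 4 rad/s:
pole (1 + j4·0.025) = 1 + j0.1 → |·| ≈ 1.005, ∠ ≈ 5.71°
|T| = 0.05 · 1 / (1.005) ≈ 0.049751
Gain = 20 log₁₀(0.049751) ≈ -26.06 dB

-26.1 dB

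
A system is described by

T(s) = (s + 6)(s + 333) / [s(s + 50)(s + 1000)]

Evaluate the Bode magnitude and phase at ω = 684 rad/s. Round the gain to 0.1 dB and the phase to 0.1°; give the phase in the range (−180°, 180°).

At s = jω = j684:
zero (s+6): 6 + j684 → |·| = √(6²+684²) = √467892 ≈ 684.03, ∠ = arctan(684/6) ≈ 89.50°
zero (s+333): 333 + j684 → |·| = √(333²+684²) = √578745 ≈ 760.75, ∠ = arctan(684/333) ≈ 64.04°
pole (s+50): 50 + j684 → |·| = √(50²+684²) = √470356 ≈ 685.83, ∠ = arctan(684/50) ≈ 85.82°
pole (s+1000): 1000 + j684 → |·| = √(1000²+684²) = √1467856 ≈ 1211.6, ∠ = arctan(684/1000) ≈ 34.37°
pole at origin: |s| = 684, ∠ = 90.00° (in denominator)
|T| = 1 · 5.2038e+05 / 5.6837e+08 ≈ 0.00091557
Gain = 20 log₁₀(0.00091557) ≈ -60.77 dB
∠T = 153.54° − 210.19° = -56.65°

-60.8 dB, -56.7°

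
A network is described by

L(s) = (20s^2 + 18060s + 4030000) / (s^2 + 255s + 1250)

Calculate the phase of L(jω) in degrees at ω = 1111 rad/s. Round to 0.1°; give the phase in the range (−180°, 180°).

Substitute s = j1111:
Numerator: 20(j1111)^2 + 18060(j1111) + 4030000 = -20656420 + j20064660
Denominator: (j1111)^2 + 255(j1111) + 1250 = -1233071 + j283305
|N| = √(20656420² + 20064660²) ≈ 2.8797e+07, ∠N ≈ 135.83°
|D| = √(1233071² + 283305²) ≈ 1.2652e+06, ∠D ≈ 167.06°
∠L = 135.83° − 167.06° = -31.23°

-31.2°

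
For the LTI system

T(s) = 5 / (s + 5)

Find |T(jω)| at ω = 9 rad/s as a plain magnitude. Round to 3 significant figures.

0.486

Substitute s = j9:
Numerator: 5 = 5 + j0
Denominator: (j9) + 5 = 5 + j9
|N| = √(5² + 0²) ≈ 5, ∠N ≈ 0.00°
|D| = √(5² + 9²) ≈ 10.296, ∠D ≈ 60.95°
|T| = 5 / 10.296 ≈ 0.48563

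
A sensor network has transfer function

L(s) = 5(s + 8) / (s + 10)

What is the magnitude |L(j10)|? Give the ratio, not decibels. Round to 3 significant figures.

4.53

At s = jω = j10:
zero (s+8): 8 + j10 → |·| = √(8²+10²) = √164 ≈ 12.806, ∠ = arctan(10/8) ≈ 51.34°
pole (s+10): 10 + j10 → |·| = √(10²+10²) = √200 ≈ 14.142, ∠ = arctan(10/10) ≈ 45.00°
|L| = 5 · 12.806 / 14.142 ≈ 4.5276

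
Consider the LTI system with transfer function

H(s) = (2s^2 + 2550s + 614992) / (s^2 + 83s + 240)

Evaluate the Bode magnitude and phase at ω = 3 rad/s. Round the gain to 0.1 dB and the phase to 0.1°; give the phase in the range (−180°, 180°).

Substitute s = j3:
Numerator: 2(j3)^2 + 2550(j3) + 614992 = 614974 + j7650
Denominator: (j3)^2 + 83(j3) + 240 = 231 + j249
|N| = √(614974² + 7650²) ≈ 6.1502e+05, ∠N ≈ 0.71°
|D| = √(231² + 249²) ≈ 339.65, ∠D ≈ 47.15°
|H| = 6.1502e+05 / 339.65 ≈ 1810.7
Gain = 20 log₁₀(1810.7) ≈ 65.16 dB
∠H = 0.71° − 47.15° = -46.44°

65.2 dB, -46.4°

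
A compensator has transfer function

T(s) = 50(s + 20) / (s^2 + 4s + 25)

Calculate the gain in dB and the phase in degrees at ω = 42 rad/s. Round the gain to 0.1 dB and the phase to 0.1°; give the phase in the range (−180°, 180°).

2.5 dB, -109.9°

At s = jω = j42:
zero (s+20): 20 + j42 → |·| = √(20²+42²) = √2164 ≈ 46.519, ∠ = arctan(42/20) ≈ 64.54°
quadratic: (j42)² + 4·j42 + 25 = -1739 + j168 → |·| ≈ 1747.1, ∠ ≈ 174.48°
|T| = 50 · 46.519 / 1747.1 ≈ 1.3313
Gain = 20 log₁₀(1.3313) ≈ 2.49 dB
∠T = 64.54° − 174.48° = -109.94°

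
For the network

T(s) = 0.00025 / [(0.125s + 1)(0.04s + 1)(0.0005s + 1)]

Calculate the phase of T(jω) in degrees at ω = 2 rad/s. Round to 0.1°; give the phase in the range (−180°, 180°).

At ω = 2 rad/s:
pole (1 + j2·0.125) = 1 + j0.25 → |·| ≈ 1.0308, ∠ ≈ 14.04°
pole (1 + j2·0.04) = 1 + j0.08 → |·| ≈ 1.0032, ∠ ≈ 4.57°
pole (1 + j2·0.0005) = 1 + j0.001 → |·| ≈ 1, ∠ ≈ 0.06°
∠T = (0°) − (14.04° + 4.57° + 0.06°) = -18.67°

-18.7°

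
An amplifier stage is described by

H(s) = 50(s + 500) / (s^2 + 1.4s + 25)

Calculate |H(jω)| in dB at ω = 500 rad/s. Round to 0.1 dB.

At s = jω = j500:
zero (s+500): 500 + j500 → |·| = √(500²+500²) = √500000 ≈ 707.11, ∠ = arctan(500/500) ≈ 45.00°
quadratic: (j500)² + 1.4·j500 + 25 = -249975 + j700 → |·| ≈ 2.4998e+05, ∠ ≈ 179.84°
|H| = 50 · 707.11 / 2.4998e+05 ≈ 0.14143
Gain = 20 log₁₀(0.14143) ≈ -16.99 dB

-17.0 dB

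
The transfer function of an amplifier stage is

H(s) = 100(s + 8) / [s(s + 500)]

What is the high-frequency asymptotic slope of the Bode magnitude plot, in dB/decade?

-20 dB/decade

Each pole contributes −20 dB/decade at high frequency; each zero contributes +20 dB/decade.
Net: 1 zero(s) − 2 pole(s) → -20 dB/decade.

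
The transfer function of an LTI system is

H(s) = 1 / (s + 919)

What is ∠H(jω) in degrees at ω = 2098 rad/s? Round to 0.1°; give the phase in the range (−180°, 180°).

Substitute s = j2098:
Numerator: 1 = 1 + j0
Denominator: (j2098) + 919 = 919 + j2098
|N| = √(1² + 0²) ≈ 1, ∠N ≈ 0.00°
|D| = √(919² + 2098²) ≈ 2290.5, ∠D ≈ 66.34°
∠H = 0.00° − 66.34° = -66.34°

-66.3°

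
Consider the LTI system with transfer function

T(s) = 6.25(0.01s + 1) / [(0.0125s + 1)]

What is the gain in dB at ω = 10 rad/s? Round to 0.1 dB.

At ω = 10 rad/s:
zero (1 + j10·0.01) = 1 + j0.1 → |·| ≈ 1.005, ∠ ≈ 5.71°
pole (1 + j10·0.0125) = 1 + j0.125 → |·| ≈ 1.0078, ∠ ≈ 7.13°
|T| = 6.25 · 1.005 / (1.0078) ≈ 6.2326
Gain = 20 log₁₀(6.2326) ≈ 15.89 dB

15.9 dB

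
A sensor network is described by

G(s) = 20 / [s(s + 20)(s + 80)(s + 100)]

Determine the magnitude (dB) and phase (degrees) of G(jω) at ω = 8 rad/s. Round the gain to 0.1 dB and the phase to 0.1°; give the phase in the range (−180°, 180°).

At s = jω = j8:
pole (s+20): 20 + j8 → |·| = √(20²+8²) = √464 ≈ 21.541, ∠ = arctan(8/20) ≈ 21.80°
pole (s+80): 80 + j8 → |·| = √(80²+8²) = √6464 ≈ 80.399, ∠ = arctan(8/80) ≈ 5.71°
pole (s+100): 100 + j8 → |·| = √(100²+8²) = √10064 ≈ 100.32, ∠ = arctan(8/100) ≈ 4.57°
pole at origin: |s| = 8, ∠ = 90.00° (in denominator)
|G| = 20 / 1.3899e+06 ≈ 1.439e-05
Gain = 20 log₁₀(1.439e-05) ≈ -96.84 dB
∠G = 0.00° − 122.08° = -122.08°

-96.8 dB, -122.1°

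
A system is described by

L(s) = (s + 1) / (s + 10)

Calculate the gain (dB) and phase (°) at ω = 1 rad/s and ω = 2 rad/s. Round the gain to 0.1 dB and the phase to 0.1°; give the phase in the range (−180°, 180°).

Substitute s = j1:
Numerator: (j1) + 1 = 1 + j1
Denominator: (j1) + 10 = 10 + j1
|N| = √(1² + 1²) ≈ 1.4142, ∠N ≈ 45.00°
|D| = √(10² + 1²) ≈ 10.05, ∠D ≈ 5.71°
|L| = 1.4142 / 10.05 ≈ 0.14072
Gain = 20 log₁₀(0.14072) ≈ -17.03 dB
∠L = 45.00° − 5.71° = 39.29°

Substitute s = j2:
Numerator: (j2) + 1 = 1 + j2
Denominator: (j2) + 10 = 10 + j2
|N| = √(1² + 2²) ≈ 2.2361, ∠N ≈ 63.43°
|D| = √(10² + 2²) ≈ 10.198, ∠D ≈ 11.31°
|L| = 2.2361 / 10.198 ≈ 0.21927
Gain = 20 log₁₀(0.21927) ≈ -13.18 dB
∠L = 63.43° − 11.31° = 52.12°

ω = 1: -17.0 dB, 39.3°; ω = 2: -13.2 dB, 52.1°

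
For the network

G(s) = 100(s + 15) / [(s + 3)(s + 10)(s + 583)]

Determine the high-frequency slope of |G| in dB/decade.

Each pole contributes −20 dB/decade at high frequency; each zero contributes +20 dB/decade.
Net: 1 zero(s) − 3 pole(s) → -40 dB/decade.

-40 dB/decade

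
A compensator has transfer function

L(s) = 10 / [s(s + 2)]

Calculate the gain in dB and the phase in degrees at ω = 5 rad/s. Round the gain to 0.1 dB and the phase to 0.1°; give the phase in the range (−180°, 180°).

At s = jω = j5:
pole (s+2): 2 + j5 → |·| = √(2²+5²) = √29 ≈ 5.3852, ∠ = arctan(5/2) ≈ 68.20°
pole at origin: |s| = 5, ∠ = 90.00° (in denominator)
|L| = 10 / 26.926 ≈ 0.37139
Gain = 20 log₁₀(0.37139) ≈ -8.60 dB
∠L = 0.00° − 158.20° = -158.20°

-8.6 dB, -158.2°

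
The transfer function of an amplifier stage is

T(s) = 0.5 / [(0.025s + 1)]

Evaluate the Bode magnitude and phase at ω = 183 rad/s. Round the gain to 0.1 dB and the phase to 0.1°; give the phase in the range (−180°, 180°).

-19.4 dB, -77.7°

At ω = 183 rad/s:
pole (1 + j183·0.025) = 1 + j4.575 → |·| ≈ 4.683, ∠ ≈ 77.67°
|T| = 0.5 · 1 / (4.683) ≈ 0.10677
Gain = 20 log₁₀(0.10677) ≈ -19.43 dB
∠T = (0°) − (77.67°) = -77.67°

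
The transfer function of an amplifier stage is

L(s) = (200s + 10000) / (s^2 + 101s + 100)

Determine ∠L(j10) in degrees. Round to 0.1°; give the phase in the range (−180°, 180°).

Substitute s = j10:
Numerator: 200(j10) + 10000 = 10000 + j2000
Denominator: (j10)^2 + 101(j10) + 100 = 0 + j1010
|N| = √(10000² + 2000²) ≈ 10198, ∠N ≈ 11.31°
|D| = √(0² + 1010²) ≈ 1010, ∠D ≈ 90.00°
∠L = 11.31° − 90.00° = -78.69°

-78.7°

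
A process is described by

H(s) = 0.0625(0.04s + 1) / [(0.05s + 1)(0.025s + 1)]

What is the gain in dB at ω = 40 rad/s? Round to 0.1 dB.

At ω = 40 rad/s:
zero (1 + j40·0.04) = 1 + j1.6 → |·| ≈ 1.8868, ∠ ≈ 57.99°
pole (1 + j40·0.05) = 1 + j2 → |·| ≈ 2.2361, ∠ ≈ 63.43°
pole (1 + j40·0.025) = 1 + j1 → |·| ≈ 1.4142, ∠ ≈ 45.00°
|H| = 0.0625 · 1.8868 / (2.2361 · 1.4142) ≈ 0.037291
Gain = 20 log₁₀(0.037291) ≈ -28.57 dB

-28.6 dB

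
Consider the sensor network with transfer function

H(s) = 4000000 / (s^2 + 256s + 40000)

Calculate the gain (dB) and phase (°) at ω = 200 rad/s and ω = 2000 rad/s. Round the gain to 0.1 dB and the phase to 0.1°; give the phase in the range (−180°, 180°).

ω = 200: 37.9 dB, -90.0°; ω = 2000: 0.0 dB, -172.6°

At s = jω = j200:
quadratic: (j200)² + 256·j200 + 40000 = 0 + j51200 → |·| ≈ 51200, ∠ ≈ 90.00°
|H| = 4000000 / 51200 ≈ 78.125
Gain = 20 log₁₀(78.125) ≈ 37.86 dB
∠H = 0.00° − 90.00° = -90.00°

At s = jω = j2000:
quadratic: (j2000)² + 256·j2000 + 40000 = -3960000 + j512000 → |·| ≈ 3.993e+06, ∠ ≈ 172.63°
|H| = 4000000 / 3.993e+06 ≈ 1.0018
Gain = 20 log₁₀(1.0018) ≈ 0.02 dB
∠H = 0.00° − 172.63° = -172.63°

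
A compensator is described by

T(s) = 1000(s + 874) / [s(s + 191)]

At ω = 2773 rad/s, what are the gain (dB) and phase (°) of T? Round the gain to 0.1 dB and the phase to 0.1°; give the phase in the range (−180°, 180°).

-8.5 dB, -103.6°

At s = jω = j2773:
zero (s+874): 874 + j2773 → |·| = √(874²+2773²) = √8453405 ≈ 2907.5, ∠ = arctan(2773/874) ≈ 72.51°
pole (s+191): 191 + j2773 → |·| = √(191²+2773²) = √7726010 ≈ 2779.6, ∠ = arctan(2773/191) ≈ 86.06°
pole at origin: |s| = 2773, ∠ = 90.00° (in denominator)
|T| = 1000 · 2907.5 / 7.7078e+06 ≈ 0.37722
Gain = 20 log₁₀(0.37722) ≈ -8.47 dB
∠T = 72.51° − 176.06° = -103.55°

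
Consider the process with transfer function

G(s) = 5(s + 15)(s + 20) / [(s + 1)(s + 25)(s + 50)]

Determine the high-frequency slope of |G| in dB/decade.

-20 dB/decade

Each pole contributes −20 dB/decade at high frequency; each zero contributes +20 dB/decade.
Net: 2 zero(s) − 3 pole(s) → -20 dB/decade.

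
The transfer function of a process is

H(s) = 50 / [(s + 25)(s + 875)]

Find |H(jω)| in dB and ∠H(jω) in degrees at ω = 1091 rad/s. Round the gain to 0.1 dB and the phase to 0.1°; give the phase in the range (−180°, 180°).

-89.7 dB, -140.0°

At s = jω = j1091:
pole (s+25): 25 + j1091 → |·| = √(25²+1091²) = √1190906 ≈ 1091.3, ∠ = arctan(1091/25) ≈ 88.69°
pole (s+875): 875 + j1091 → |·| = √(875²+1091²) = √1955906 ≈ 1398.5, ∠ = arctan(1091/875) ≈ 51.27°
|H| = 50 / 1.5262e+06 ≈ 3.2761e-05
Gain = 20 log₁₀(3.2761e-05) ≈ -89.69 dB
∠H = 0.00° − 139.96° = -139.96°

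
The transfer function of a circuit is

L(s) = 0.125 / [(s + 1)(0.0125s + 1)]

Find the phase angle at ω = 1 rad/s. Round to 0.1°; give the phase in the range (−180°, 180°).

At ω = 1 rad/s:
pole (1 + j1·1) = 1 + j1 → |·| ≈ 1.4142, ∠ ≈ 45.00°
pole (1 + j1·0.0125) = 1 + j0.0125 → |·| ≈ 1.0001, ∠ ≈ 0.72°
∠L = (0°) − (45.00° + 0.72°) = -45.72°

-45.7°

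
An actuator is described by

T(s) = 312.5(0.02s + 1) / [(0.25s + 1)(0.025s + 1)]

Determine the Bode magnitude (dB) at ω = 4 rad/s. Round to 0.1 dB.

46.9 dB

At ω = 4 rad/s:
zero (1 + j4·0.02) = 1 + j0.08 → |·| ≈ 1.0032, ∠ ≈ 4.57°
pole (1 + j4·0.25) = 1 + j1 → |·| ≈ 1.4142, ∠ ≈ 45.00°
pole (1 + j4·0.025) = 1 + j0.1 → |·| ≈ 1.005, ∠ ≈ 5.71°
|T| = 312.5 · 1.0032 / (1.4142 · 1.005) ≈ 220.58
Gain = 20 log₁₀(220.58) ≈ 46.87 dB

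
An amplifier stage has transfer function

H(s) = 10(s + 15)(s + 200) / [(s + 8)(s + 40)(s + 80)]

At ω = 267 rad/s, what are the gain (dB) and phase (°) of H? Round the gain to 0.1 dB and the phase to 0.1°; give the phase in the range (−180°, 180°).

-27.1 dB, -103.1°

At s = jω = j267:
zero (s+15): 15 + j267 → |·| = √(15²+267²) = √71514 ≈ 267.42, ∠ = arctan(267/15) ≈ 86.78°
zero (s+200): 200 + j267 → |·| = √(200²+267²) = √111289 ≈ 333.6, ∠ = arctan(267/200) ≈ 53.16°
pole (s+8): 8 + j267 → |·| = √(8²+267²) = √71353 ≈ 267.12, ∠ = arctan(267/8) ≈ 88.28°
pole (s+40): 40 + j267 → |·| = √(40²+267²) = √72889 ≈ 269.98, ∠ = arctan(267/40) ≈ 81.48°
pole (s+80): 80 + j267 → |·| = √(80²+267²) = √77689 ≈ 278.73, ∠ = arctan(267/80) ≈ 73.32°
|H| = 10 · 89211 / 2.0101e+07 ≈ 0.044381
Gain = 20 log₁₀(0.044381) ≈ -27.06 dB
∠H = 139.94° − 243.08° = -103.14°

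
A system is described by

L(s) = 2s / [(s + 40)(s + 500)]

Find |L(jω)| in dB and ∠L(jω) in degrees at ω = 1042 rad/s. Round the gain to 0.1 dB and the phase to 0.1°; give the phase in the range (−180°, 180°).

At s = jω = j1042:
zero at origin: s = j1042 → |·| = 1042, ∠ = 90.00°
pole (s+40): 40 + j1042 → |·| = √(40²+1042²) = √1087364 ≈ 1042.8, ∠ = arctan(1042/40) ≈ 87.80°
pole (s+500): 500 + j1042 → |·| = √(500²+1042²) = √1335764 ≈ 1155.8, ∠ = arctan(1042/500) ≈ 64.37°
|L| = 2 · 1042 / 1.2053e+06 ≈ 0.001729
Gain = 20 log₁₀(0.001729) ≈ -55.24 dB
∠L = 90.00° − 152.17° = -62.17°

-55.2 dB, -62.2°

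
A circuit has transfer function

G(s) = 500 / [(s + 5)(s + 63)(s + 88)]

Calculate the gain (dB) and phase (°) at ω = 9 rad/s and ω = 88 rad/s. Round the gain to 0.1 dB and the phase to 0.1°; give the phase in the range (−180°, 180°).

ω = 9: -41.3 dB, -74.9°; ω = 88: -67.5 dB, 173.9°

At s = jω = j9:
pole (s+5): 5 + j9 → |·| = √(5²+9²) = √106 ≈ 10.296, ∠ = arctan(9/5) ≈ 60.95°
pole (s+63): 63 + j9 → |·| = √(63²+9²) = √4050 ≈ 63.64, ∠ = arctan(9/63) ≈ 8.13°
pole (s+88): 88 + j9 → |·| = √(88²+9²) = √7825 ≈ 88.459, ∠ = arctan(9/88) ≈ 5.84°
|G| = 500 / 57962 ≈ 0.0086263
Gain = 20 log₁₀(0.0086263) ≈ -41.28 dB
∠G = 0.00° − 74.92° = -74.92°

At s = jω = j88:
pole (s+5): 5 + j88 → |·| = √(5²+88²) = √7769 ≈ 88.142, ∠ = arctan(88/5) ≈ 86.75°
pole (s+63): 63 + j88 → |·| = √(63²+88²) = √11713 ≈ 108.23, ∠ = arctan(88/63) ≈ 54.40°
pole (s+88): 88 + j88 → |·| = √(88²+88²) = √15488 ≈ 124.45, ∠ = arctan(88/88) ≈ 45.00°
|G| = 500 / 1.1872e+06 ≈ 0.00042116
Gain = 20 log₁₀(0.00042116) ≈ -67.51 dB
∠G = 0.00° − 186.15° = -186.15° ≡ 173.85° (principal value)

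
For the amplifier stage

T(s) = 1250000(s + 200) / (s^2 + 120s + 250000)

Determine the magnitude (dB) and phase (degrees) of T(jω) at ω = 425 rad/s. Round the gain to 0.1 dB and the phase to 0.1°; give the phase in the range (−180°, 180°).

At s = jω = j425:
zero (s+200): 200 + j425 → |·| = √(200²+425²) = √220625 ≈ 469.71, ∠ = arctan(425/200) ≈ 64.80°
quadratic: (j425)² + 120·j425 + 250000 = 69375 + j51000 → |·| ≈ 86104, ∠ ≈ 36.32°
|T| = 1250000 · 469.71 / 86104 ≈ 6818.9
Gain = 20 log₁₀(6818.9) ≈ 76.67 dB
∠T = 64.80° − 36.32° = 28.48°

76.7 dB, 28.5°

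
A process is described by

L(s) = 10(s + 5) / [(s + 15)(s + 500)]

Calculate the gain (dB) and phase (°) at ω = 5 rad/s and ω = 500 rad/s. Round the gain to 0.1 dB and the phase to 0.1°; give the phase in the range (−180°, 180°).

At s = jω = j5:
zero (s+5): 5 + j5 → |·| = √(5²+5²) = √50 ≈ 7.0711, ∠ = arctan(5/5) ≈ 45.00°
pole (s+15): 15 + j5 → |·| = √(15²+5²) = √250 ≈ 15.811, ∠ = arctan(5/15) ≈ 18.43°
pole (s+500): 500 + j5 → |·| = √(500²+5²) = √250025 ≈ 500.02, ∠ = arctan(5/500) ≈ 0.57°
|L| = 10 · 7.0711 / 7905.8 ≈ 0.0089442
Gain = 20 log₁₀(0.0089442) ≈ -40.97 dB
∠L = 45.00° − 19.00° = 26.00°

At s = jω = j500:
zero (s+5): 5 + j500 → |·| = √(5²+500²) = √250025 ≈ 500.02, ∠ = arctan(500/5) ≈ 89.43°
pole (s+15): 15 + j500 → |·| = √(15²+500²) = √250225 ≈ 500.22, ∠ = arctan(500/15) ≈ 88.28°
pole (s+500): 500 + j500 → |·| = √(500²+500²) = √500000 ≈ 707.11, ∠ = arctan(500/500) ≈ 45.00°
|L| = 10 · 500.02 / 3.5371e+05 ≈ 0.014136
Gain = 20 log₁₀(0.014136) ≈ -36.99 dB
∠L = 89.43° − 133.28° = -43.85°

ω = 5: -41.0 dB, 26.0°; ω = 500: -37.0 dB, -43.9°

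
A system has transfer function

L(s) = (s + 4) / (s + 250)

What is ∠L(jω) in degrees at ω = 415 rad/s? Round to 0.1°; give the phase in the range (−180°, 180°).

30.5°

Substitute s = j415:
Numerator: (j415) + 4 = 4 + j415
Denominator: (j415) + 250 = 250 + j415
|N| = √(4² + 415²) ≈ 415.02, ∠N ≈ 89.45°
|D| = √(250² + 415²) ≈ 484.48, ∠D ≈ 58.93°
∠L = 89.45° − 58.93° = 30.52°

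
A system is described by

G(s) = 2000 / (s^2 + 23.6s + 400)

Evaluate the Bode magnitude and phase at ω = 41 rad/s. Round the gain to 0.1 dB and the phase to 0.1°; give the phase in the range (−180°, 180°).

At s = jω = j41:
quadratic: (j41)² + 23.6·j41 + 400 = -1281 + j967.6 → |·| ≈ 1605.4, ∠ ≈ 142.93°
|G| = 2000 / 1605.4 ≈ 1.2458
Gain = 20 log₁₀(1.2458) ≈ 1.91 dB
∠G = 0.00° − 142.93° = -142.93°

1.9 dB, -142.9°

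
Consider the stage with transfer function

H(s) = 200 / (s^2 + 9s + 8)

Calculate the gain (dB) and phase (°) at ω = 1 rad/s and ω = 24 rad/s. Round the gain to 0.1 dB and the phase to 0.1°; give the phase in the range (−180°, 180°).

ω = 1: 24.9 dB, -52.1°; ω = 24: -9.7 dB, -159.2°

Substitute s = j1:
Numerator: 200 = 200 + j0
Denominator: (j1)^2 + 9(j1) + 8 = 7 + j9
|N| = √(200² + 0²) ≈ 200, ∠N ≈ 0.00°
|D| = √(7² + 9²) ≈ 11.402, ∠D ≈ 52.13°
|H| = 200 / 11.402 ≈ 17.541
Gain = 20 log₁₀(17.541) ≈ 24.88 dB
∠H = 0.00° − 52.13° = -52.13°

Substitute s = j24:
Numerator: 200 = 200 + j0
Denominator: (j24)^2 + 9(j24) + 8 = -568 + j216
|N| = √(200² + 0²) ≈ 200, ∠N ≈ 0.00°
|D| = √(568² + 216²) ≈ 607.68, ∠D ≈ 159.18°
|H| = 200 / 607.68 ≈ 0.32912
Gain = 20 log₁₀(0.32912) ≈ -9.65 dB
∠H = 0.00° − 159.18° = -159.18°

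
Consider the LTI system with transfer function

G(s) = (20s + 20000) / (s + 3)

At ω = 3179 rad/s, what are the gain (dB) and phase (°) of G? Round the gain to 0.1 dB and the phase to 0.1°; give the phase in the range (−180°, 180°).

Substitute s = j3179:
Numerator: 20(j3179) + 20000 = 20000 + j63580
Denominator: (j3179) + 3 = 3 + j3179
|N| = √(20000² + 63580²) ≈ 66651, ∠N ≈ 72.54°
|D| = √(3² + 3179²) ≈ 3179, ∠D ≈ 89.95°
|G| = 66651 / 3179 ≈ 20.966
Gain = 20 log₁₀(20.966) ≈ 26.43 dB
∠G = 72.54° − 89.95° = -17.41°

26.4 dB, -17.4°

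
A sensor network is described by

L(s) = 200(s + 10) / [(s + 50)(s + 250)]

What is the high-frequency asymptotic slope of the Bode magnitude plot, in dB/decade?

Each pole contributes −20 dB/decade at high frequency; each zero contributes +20 dB/decade.
Net: 1 zero(s) − 2 pole(s) → -20 dB/decade.

-20 dB/decade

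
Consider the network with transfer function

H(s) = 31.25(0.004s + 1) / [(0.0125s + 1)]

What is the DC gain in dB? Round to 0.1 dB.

29.9 dB

H(0) = 31.25 · 1 / 1 = 31.25
20 log₁₀(31.25) ≈ 29.90 dB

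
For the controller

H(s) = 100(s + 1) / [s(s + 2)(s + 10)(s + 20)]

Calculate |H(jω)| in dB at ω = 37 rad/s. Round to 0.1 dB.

At s = jω = j37:
zero (s+1): 1 + j37 → |·| = √(1²+37²) = √1370 ≈ 37.014, ∠ = arctan(37/1) ≈ 88.45°
pole (s+2): 2 + j37 → |·| = √(2²+37²) = √1373 ≈ 37.054, ∠ = arctan(37/2) ≈ 86.91°
pole (s+10): 10 + j37 → |·| = √(10²+37²) = √1469 ≈ 38.328, ∠ = arctan(37/10) ≈ 74.88°
pole (s+20): 20 + j37 → |·| = √(20²+37²) = √1769 ≈ 42.059, ∠ = arctan(37/20) ≈ 61.61°
pole at origin: |s| = 37, ∠ = 90.00° (in denominator)
|H| = 100 · 37.014 / 2.2101e+06 ≈ 0.0016748
Gain = 20 log₁₀(0.0016748) ≈ -55.52 dB

-55.5 dB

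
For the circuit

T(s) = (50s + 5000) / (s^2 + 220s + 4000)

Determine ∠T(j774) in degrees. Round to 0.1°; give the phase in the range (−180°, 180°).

Substitute s = j774:
Numerator: 50(j774) + 5000 = 5000 + j38700
Denominator: (j774)^2 + 220(j774) + 4000 = -595076 + j170280
|N| = √(5000² + 38700²) ≈ 39022, ∠N ≈ 82.64°
|D| = √(595076² + 170280²) ≈ 6.1896e+05, ∠D ≈ 164.03°
∠T = 82.64° − 164.03° = -81.39°

-81.4°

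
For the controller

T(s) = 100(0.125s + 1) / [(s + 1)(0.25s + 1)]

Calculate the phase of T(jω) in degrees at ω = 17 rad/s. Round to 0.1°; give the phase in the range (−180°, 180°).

At ω = 17 rad/s:
zero (1 + j17·0.125) = 1 + j2.125 → |·| ≈ 2.3485, ∠ ≈ 64.80°
pole (1 + j17·1) = 1 + j17 → |·| ≈ 17.029, ∠ ≈ 86.63°
pole (1 + j17·0.25) = 1 + j4.25 → |·| ≈ 4.3661, ∠ ≈ 76.76°
∠T = (64.80°) − (86.63° + 76.76°) = -98.59°

-98.6°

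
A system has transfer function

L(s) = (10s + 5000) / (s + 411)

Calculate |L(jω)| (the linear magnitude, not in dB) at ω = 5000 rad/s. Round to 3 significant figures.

Substitute s = j5000:
Numerator: 10(j5000) + 5000 = 5000 + j50000
Denominator: (j5000) + 411 = 411 + j5000
|N| = √(5000² + 50000²) ≈ 50249, ∠N ≈ 84.29°
|D| = √(411² + 5000²) ≈ 5016.9, ∠D ≈ 85.30°
|L| = 50249 / 5016.9 ≈ 10.016

10.0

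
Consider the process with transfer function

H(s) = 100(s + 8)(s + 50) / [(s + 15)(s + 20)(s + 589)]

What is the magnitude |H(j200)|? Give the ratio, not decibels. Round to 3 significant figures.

0.165

At s = jω = j200:
zero (s+8): 8 + j200 → |·| = √(8²+200²) = √40064 ≈ 200.16, ∠ = arctan(200/8) ≈ 87.71°
zero (s+50): 50 + j200 → |·| = √(50²+200²) = √42500 ≈ 206.16, ∠ = arctan(200/50) ≈ 75.96°
pole (s+15): 15 + j200 → |·| = √(15²+200²) = √40225 ≈ 200.56, ∠ = arctan(200/15) ≈ 85.71°
pole (s+20): 20 + j200 → |·| = √(20²+200²) = √40400 ≈ 201, ∠ = arctan(200/20) ≈ 84.29°
pole (s+589): 589 + j200 → |·| = √(589²+200²) = √386921 ≈ 622.03, ∠ = arctan(200/589) ≈ 18.76°
|H| = 100 · 41265 / 2.5076e+07 ≈ 0.16456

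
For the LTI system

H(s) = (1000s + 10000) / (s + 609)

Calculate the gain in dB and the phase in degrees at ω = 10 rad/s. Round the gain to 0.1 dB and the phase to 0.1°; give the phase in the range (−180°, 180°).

Substitute s = j10:
Numerator: 1000(j10) + 10000 = 10000 + j10000
Denominator: (j10) + 609 = 609 + j10
|N| = √(10000² + 10000²) ≈ 14142, ∠N ≈ 45.00°
|D| = √(609² + 10²) ≈ 609.08, ∠D ≈ 0.94°
|H| = 14142 / 609.08 ≈ 23.219
Gain = 20 log₁₀(23.219) ≈ 27.32 dB
∠H = 45.00° − 0.94° = 44.06°

27.3 dB, 44.1°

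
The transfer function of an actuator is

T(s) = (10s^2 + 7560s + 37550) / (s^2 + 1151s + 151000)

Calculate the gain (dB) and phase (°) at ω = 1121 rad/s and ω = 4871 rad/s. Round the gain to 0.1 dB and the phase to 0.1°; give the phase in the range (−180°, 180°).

ω = 1121: 19.0 dB, 15.3°; ω = 4871: 19.9 dB, 4.6°

Substitute s = j1121:
Numerator: 10(j1121)^2 + 7560(j1121) + 37550 = -12528860 + j8474760
Denominator: (j1121)^2 + 1151(j1121) + 151000 = -1105641 + j1290271
|N| = √(12528860² + 8474760²) ≈ 1.5126e+07, ∠N ≈ 145.92°
|D| = √(1105641² + 1290271²) ≈ 1.6992e+06, ∠D ≈ 130.59°
|T| = 1.5126e+07 / 1.6992e+06 ≈ 8.9018
Gain = 20 log₁₀(8.9018) ≈ 18.99 dB
∠T = 145.92° − 130.59° = 15.33°

Substitute s = j4871:
Numerator: 10(j4871)^2 + 7560(j4871) + 37550 = -237228860 + j36824760
Denominator: (j4871)^2 + 1151(j4871) + 151000 = -23575641 + j5606521
|N| = √(237228860² + 36824760²) ≈ 2.4007e+08, ∠N ≈ 171.18°
|D| = √(23575641² + 5606521²) ≈ 2.4233e+07, ∠D ≈ 166.62°
|T| = 2.4007e+08 / 2.4233e+07 ≈ 9.9067
Gain = 20 log₁₀(9.9067) ≈ 19.92 dB
∠T = 171.18° − 166.62° = 4.56°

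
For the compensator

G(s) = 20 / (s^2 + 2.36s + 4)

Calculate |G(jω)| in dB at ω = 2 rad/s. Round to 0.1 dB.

12.5 dB

At s = jω = j2:
quadratic: (j2)² + 2.36·j2 + 4 = 0 + j4.72 → |·| ≈ 4.72, ∠ ≈ 90.00°
|G| = 20 / 4.72 ≈ 4.2373
Gain = 20 log₁₀(4.2373) ≈ 12.54 dB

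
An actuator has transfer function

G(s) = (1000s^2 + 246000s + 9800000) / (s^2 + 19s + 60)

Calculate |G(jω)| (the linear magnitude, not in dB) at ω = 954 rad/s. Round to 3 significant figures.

Substitute s = j954:
Numerator: 1000(j954)^2 + 246000(j954) + 9800000 = -900316000 + j234684000
Denominator: (j954)^2 + 19(j954) + 60 = -910056 + j18126
|N| = √(900316000² + 234684000²) ≈ 9.304e+08, ∠N ≈ 165.39°
|D| = √(910056² + 18126²) ≈ 9.1024e+05, ∠D ≈ 178.86°
|G| = 9.304e+08 / 9.1024e+05 ≈ 1022.1

1.02e+03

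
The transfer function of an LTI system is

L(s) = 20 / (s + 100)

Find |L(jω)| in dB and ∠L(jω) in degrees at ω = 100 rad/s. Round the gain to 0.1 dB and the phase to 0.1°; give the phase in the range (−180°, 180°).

-17.0 dB, -45.0°

At s = jω = j100:
pole (s+100): 100 + j100 → |·| = √(100²+100²) = √20000 ≈ 141.42, ∠ = arctan(100/100) ≈ 45.00°
|L| = 20 / 141.42 ≈ 0.14142
Gain = 20 log₁₀(0.14142) ≈ -16.99 dB
∠L = 0.00° − 45.00° = -45.00°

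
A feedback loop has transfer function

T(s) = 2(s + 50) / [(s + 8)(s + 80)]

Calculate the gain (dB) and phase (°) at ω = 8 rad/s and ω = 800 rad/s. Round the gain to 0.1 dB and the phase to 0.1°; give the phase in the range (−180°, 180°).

ω = 8: -19.1 dB, -41.6°; ω = 800: -52.1 dB, -87.3°

At s = jω = j8:
zero (s+50): 50 + j8 → |·| = √(50²+8²) = √2564 ≈ 50.636, ∠ = arctan(8/50) ≈ 9.09°
pole (s+8): 8 + j8 → |·| = √(8²+8²) = √128 ≈ 11.314, ∠ = arctan(8/8) ≈ 45.00°
pole (s+80): 80 + j8 → |·| = √(80²+8²) = √6464 ≈ 80.399, ∠ = arctan(8/80) ≈ 5.71°
|T| = 2 · 50.636 / 909.63 ≈ 0.11133
Gain = 20 log₁₀(0.11133) ≈ -19.07 dB
∠T = 9.09° − 50.71° = -41.62°

At s = jω = j800:
zero (s+50): 50 + j800 → |·| = √(50²+800²) = √642500 ≈ 801.56, ∠ = arctan(800/50) ≈ 86.42°
pole (s+8): 8 + j800 → |·| = √(8²+800²) = √640064 ≈ 800.04, ∠ = arctan(800/8) ≈ 89.43°
pole (s+80): 80 + j800 → |·| = √(80²+800²) = √646400 ≈ 803.99, ∠ = arctan(800/80) ≈ 84.29°
|T| = 2 · 801.56 / 6.4322e+05 ≈ 0.0024923
Gain = 20 log₁₀(0.0024923) ≈ -52.07 dB
∠T = 86.42° − 173.72° = -87.30°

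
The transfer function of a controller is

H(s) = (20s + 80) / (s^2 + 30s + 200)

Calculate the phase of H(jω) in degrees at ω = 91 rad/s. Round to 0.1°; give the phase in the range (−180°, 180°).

-73.9°

Substitute s = j91:
Numerator: 20(j91) + 80 = 80 + j1820
Denominator: (j91)^2 + 30(j91) + 200 = -8081 + j2730
|N| = √(80² + 1820²) ≈ 1821.8, ∠N ≈ 87.48°
|D| = √(8081² + 2730²) ≈ 8529.7, ∠D ≈ 161.33°
∠H = 87.48° − 161.33° = -73.85°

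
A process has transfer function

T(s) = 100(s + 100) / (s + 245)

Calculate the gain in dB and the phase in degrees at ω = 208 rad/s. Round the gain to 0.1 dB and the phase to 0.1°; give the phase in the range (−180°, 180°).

At s = jω = j208:
zero (s+100): 100 + j208 → |·| = √(100²+208²) = √53264 ≈ 230.79, ∠ = arctan(208/100) ≈ 64.32°
pole (s+245): 245 + j208 → |·| = √(245²+208²) = √103289 ≈ 321.39, ∠ = arctan(208/245) ≈ 40.33°
|T| = 100 · 230.79 / 321.39 ≈ 71.81
Gain = 20 log₁₀(71.81) ≈ 37.12 dB
∠T = 64.32° − 40.33° = 23.99°

37.1 dB, 24.0°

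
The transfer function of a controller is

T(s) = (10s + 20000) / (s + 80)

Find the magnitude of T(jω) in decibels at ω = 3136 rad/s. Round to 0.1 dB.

Substitute s = j3136:
Numerator: 10(j3136) + 20000 = 20000 + j31360
Denominator: (j3136) + 80 = 80 + j3136
|N| = √(20000² + 31360²) ≈ 37195, ∠N ≈ 57.47°
|D| = √(80² + 3136²) ≈ 3137, ∠D ≈ 88.54°
|T| = 37195 / 3137 ≈ 11.857
Gain = 20 log₁₀(11.857) ≈ 21.48 dB

21.5 dB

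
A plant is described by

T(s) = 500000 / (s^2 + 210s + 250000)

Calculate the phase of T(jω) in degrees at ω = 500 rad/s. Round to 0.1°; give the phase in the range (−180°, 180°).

-90.0°

At s = jω = j500:
quadratic: (j500)² + 210·j500 + 250000 = 0 + j105000 → |·| ≈ 1.05e+05, ∠ ≈ 90.00°
∠T = 0.00° − 90.00° = -90.00°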